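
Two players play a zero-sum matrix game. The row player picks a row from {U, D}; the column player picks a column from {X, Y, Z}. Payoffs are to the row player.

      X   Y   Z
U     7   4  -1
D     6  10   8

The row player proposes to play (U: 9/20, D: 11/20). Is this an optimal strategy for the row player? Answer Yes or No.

Against X this mix gives (9/20)·7 + (11/20)·6 = 129/20.
Against Y this mix gives (9/20)·4 + (11/20)·10 = 73/10.
Against Z this mix gives (9/20)·(-1) + (11/20)·8 = 79/20.
The column player will play Z, holding the row player to 79/20. Shifting weight toward the row that does better against Z would raise this floor (the equalizing mix achieves 31/5 against both Z and X), so the proposed strategy is not optimal.

No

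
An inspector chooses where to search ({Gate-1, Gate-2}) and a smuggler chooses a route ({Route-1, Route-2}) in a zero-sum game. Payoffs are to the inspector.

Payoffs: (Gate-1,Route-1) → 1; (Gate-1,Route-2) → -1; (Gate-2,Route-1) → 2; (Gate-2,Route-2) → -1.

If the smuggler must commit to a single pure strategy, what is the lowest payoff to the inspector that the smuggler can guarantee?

-1

Column maxima: Route-1 → 2, Route-2 → -1.
The smallest of these is -1.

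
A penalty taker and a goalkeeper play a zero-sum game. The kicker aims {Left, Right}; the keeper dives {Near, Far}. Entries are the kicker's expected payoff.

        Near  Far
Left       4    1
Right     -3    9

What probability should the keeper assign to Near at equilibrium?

Row minima: Left → 1, Right → -3; maximin = 1.
Column maxima: Near → 4, Far → 9; minimax = 4.
1 ≠ 4, so there is no saddle point; optimal play is mixed.
Let the kicker play Left with probability p. Expected payoff against Near: 4p + (-3)(1−p) = 7p − 3; against Far: 1p + 9(1−p) = −8p + 9.
Setting these equal: 7p − 3 = −8p + 9 ⇒ 15p = 12 ⇒ p = 4/5, and the value is (7)·(4/5) − 3 = 13/5.
For the keeper: with q = P(Near), equating Left's and Right's payoffs gives 3q + 1 = −12q + 9 ⇒ q = 8/15.

8/15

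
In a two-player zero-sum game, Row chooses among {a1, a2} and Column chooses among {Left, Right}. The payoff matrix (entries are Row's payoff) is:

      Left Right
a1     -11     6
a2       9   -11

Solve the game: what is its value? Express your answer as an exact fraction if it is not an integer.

-67/37

Row minima: a1 → -11, a2 → -11; maximin = -11.
Column maxima: Left → 9, Right → 6; minimax = 6.
-11 ≠ 6, so there is no saddle point; optimal play is mixed.
Let Row play a1 with probability p. Expected payoff against Left: (-11)p + 9(1−p) = −20p + 9; against Right: 6p + (-11)(1−p) = 17p − 11.
Setting these equal: −20p + 9 = 17p − 11 ⇒ −37p = -20 ⇒ p = 20/37, and the value is (-20)·(20/37) + 9 = -67/37.
For Column: with q = P(Left), equating a1's and a2's payoffs gives −17q + 6 = 20q − 11 ⇒ q = 17/37.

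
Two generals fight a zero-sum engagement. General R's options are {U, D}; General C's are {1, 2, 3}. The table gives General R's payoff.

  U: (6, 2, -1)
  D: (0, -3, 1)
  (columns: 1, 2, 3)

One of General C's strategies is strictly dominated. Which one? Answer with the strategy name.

1

2 holds General R's payoff strictly below 1 in every row: 2 < 6, -3 < 0.
So 1 is strictly dominated for General C.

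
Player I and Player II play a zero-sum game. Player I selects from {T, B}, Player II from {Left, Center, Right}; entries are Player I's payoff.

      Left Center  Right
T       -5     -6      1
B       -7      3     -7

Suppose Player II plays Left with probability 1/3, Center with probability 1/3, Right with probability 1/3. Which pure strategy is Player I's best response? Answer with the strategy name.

Expected payoff of T: (1/3)·(-5) + (1/3)·(-6) + (1/3)·1 = -10/3.
Expected payoff of B: (1/3)·(-7) + (1/3)·3 + (1/3)·(-7) = -11/3.
The largest is -10/3, so Player I's best response is T.

T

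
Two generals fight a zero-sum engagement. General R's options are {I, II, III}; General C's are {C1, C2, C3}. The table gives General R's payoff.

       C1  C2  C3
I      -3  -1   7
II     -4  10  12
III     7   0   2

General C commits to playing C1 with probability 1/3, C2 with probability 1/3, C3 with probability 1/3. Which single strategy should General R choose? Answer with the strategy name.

II

Expected payoff of I: (1/3)·(-3) + (1/3)·(-1) + (1/3)·7 = 1.
Expected payoff of II: (1/3)·(-4) + (1/3)·10 + (1/3)·12 = 6.
Expected payoff of III: (1/3)·7 + (1/3)·0 + (1/3)·2 = 3.
The largest is 6, so General R's best response is II.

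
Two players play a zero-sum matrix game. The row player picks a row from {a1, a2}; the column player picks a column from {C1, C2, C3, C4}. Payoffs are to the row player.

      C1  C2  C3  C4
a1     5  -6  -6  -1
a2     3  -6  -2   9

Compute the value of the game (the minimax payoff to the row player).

Row minima: a1 → -6, a2 → -6; maximin = -6.
Column maxima: C1 → 5, C2 → -6, C3 → -2, C4 → 9; minimax = -6.
Since maximin = minimax = -6, there is a saddle point and the value is -6.

-6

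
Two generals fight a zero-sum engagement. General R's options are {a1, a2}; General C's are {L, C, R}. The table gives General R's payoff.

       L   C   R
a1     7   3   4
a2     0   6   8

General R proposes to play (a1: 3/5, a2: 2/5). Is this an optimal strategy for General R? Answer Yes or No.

Against L this mix gives (3/5)·7 + (2/5)·0 = 21/5.
Against C this mix gives (3/5)·3 + (2/5)·6 = 21/5.
Against R this mix gives (3/5)·4 + (2/5)·8 = 28/5.
All of General C's active replies (L, C) yield 21/5, and no column does worse for General R. The mix makes General C indifferent and guarantees 21/5, so it is optimal.

Yes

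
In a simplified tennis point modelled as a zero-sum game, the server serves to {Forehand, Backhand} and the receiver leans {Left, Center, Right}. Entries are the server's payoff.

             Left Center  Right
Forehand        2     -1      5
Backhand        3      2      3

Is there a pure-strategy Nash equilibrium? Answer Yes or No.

Yes

Row minima: Forehand → -1, Backhand → 2; maximin = 2.
Column maxima: Left → 3, Center → 2, Right → 5; minimax = 2.
maximin = minimax = 2, so a saddle point exists.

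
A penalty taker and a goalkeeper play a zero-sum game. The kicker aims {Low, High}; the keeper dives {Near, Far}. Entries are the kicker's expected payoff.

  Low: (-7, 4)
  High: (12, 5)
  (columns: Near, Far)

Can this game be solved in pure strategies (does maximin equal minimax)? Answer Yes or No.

Row minima: Low → -7, High → 5; maximin = 5.
Column maxima: Near → 12, Far → 5; minimax = 5.
maximin = minimax = 5, so a saddle point exists.

Yes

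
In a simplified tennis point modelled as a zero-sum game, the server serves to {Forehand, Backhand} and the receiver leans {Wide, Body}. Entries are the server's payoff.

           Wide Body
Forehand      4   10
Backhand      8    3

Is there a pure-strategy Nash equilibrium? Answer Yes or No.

Row minima: Forehand → 4, Backhand → 3; maximin = 4.
Column maxima: Wide → 8, Body → 10; minimax = 8.
4 ≠ 8, so no pure-strategy equilibrium exists.

No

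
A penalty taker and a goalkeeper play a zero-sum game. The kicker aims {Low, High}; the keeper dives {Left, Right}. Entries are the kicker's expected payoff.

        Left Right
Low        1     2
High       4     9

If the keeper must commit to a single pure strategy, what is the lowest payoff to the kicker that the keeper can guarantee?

4

Column maxima: Left → 4, Right → 9.
The smallest of these is 4.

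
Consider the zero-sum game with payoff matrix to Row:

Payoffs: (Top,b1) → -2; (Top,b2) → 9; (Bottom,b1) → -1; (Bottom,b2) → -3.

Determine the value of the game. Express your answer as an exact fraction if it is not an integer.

Row minima: Top → -2, Bottom → -3; maximin = -2.
Column maxima: b1 → -1, b2 → 9; minimax = -1.
-2 ≠ -1, so there is no saddle point; optimal play is mixed.
Let Row play Top with probability p. Expected payoff against b1: (-2)p + (-1)(1−p) = −p − 1; against b2: 9p + (-3)(1−p) = 12p − 3.
Setting these equal: −p − 1 = 12p − 3 ⇒ −13p = -2 ⇒ p = 2/13, and the value is (-1)·(2/13) − 1 = -15/13.
For Column: with q = P(b1), equating Top's and Bottom's payoffs gives −11q + 9 = 2q − 3 ⇒ q = 12/13.

-15/13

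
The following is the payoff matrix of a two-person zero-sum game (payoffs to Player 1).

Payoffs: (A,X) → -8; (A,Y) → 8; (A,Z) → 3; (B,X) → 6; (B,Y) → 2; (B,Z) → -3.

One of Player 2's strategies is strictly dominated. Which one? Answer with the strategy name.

Z holds Player 1's payoff strictly below Y in every row: 3 < 8, -3 < 2.
So Y is strictly dominated for Player 2.

Y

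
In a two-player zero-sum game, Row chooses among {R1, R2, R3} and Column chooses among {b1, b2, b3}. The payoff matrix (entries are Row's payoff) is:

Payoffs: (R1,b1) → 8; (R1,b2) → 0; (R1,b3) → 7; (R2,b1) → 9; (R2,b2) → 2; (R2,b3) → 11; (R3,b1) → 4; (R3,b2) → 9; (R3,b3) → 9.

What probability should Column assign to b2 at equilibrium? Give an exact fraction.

5/12

Row minima: R1 → 0, R2 → 2, R3 → 4; maximin = 4.
Column maxima: b1 → 9, b2 → 9, b3 → 11; minimax = 9.
4 ≠ 9, so there is no saddle point; optimal play is mixed.
R1 is strictly dominated by R2, so Row never plays it.
With R1 eliminated, b3 is strictly dominated by b1 (it gives Row strictly more in every remaining row), so Column never plays it.
On the remaining 2×2 (R2, R3 vs b1, b2):
Let Row play R2 with probability p. Expected payoff against b1: 9p + 4(1−p) = 5p + 4; against b2: 2p + 9(1−p) = −7p + 9.
Setting these equal: 5p + 4 = −7p + 9 ⇒ 12p = 5 ⇒ p = 5/12, and the value is (5)·(5/12) + 4 = 73/12.
For Column: with q = P(b1), equating R2's and R3's payoffs gives 7q + 2 = −5q + 9 ⇒ q = 7/12.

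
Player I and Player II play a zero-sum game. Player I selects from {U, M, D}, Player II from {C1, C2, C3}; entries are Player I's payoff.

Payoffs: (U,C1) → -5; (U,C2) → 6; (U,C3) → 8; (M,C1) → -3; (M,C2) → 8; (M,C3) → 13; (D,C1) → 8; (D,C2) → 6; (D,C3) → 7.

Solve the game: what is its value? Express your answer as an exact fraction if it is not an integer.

82/13

Row minima: U → -5, M → -3, D → 6; maximin = 6.
Column maxima: C1 → 8, C2 → 8, C3 → 13; minimax = 8.
6 ≠ 8, so there is no saddle point; optimal play is mixed.
U is strictly dominated by M, so Player I never plays it.
C3 is strictly dominated by C2 (it gives Player I strictly more in every row), so Player II never plays it.
On the remaining 2×2 (M, D vs C1, C2):
Let Player I play M with probability p. Expected payoff against C1: (-3)p + 8(1−p) = −11p + 8; against C2: 8p + 6(1−p) = 2p + 6.
Setting these equal: −11p + 8 = 2p + 6 ⇒ −13p = -2 ⇒ p = 2/13, and the value is (-11)·(2/13) + 8 = 82/13.
For Player II: with q = P(C1), equating M's and D's payoffs gives −11q + 8 = 2q + 6 ⇒ q = 2/13.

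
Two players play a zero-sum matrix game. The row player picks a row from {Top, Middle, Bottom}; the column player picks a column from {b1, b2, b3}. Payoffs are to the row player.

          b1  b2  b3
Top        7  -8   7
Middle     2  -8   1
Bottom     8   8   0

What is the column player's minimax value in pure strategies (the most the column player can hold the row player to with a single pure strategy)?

Column maxima: b1 → 8, b2 → 8, b3 → 7.
The smallest of these is 7.

7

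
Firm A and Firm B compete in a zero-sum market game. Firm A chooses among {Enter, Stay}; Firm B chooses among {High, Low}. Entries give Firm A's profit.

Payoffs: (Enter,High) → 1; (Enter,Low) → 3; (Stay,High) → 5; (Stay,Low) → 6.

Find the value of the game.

Row minima: Enter → 1, Stay → 5; maximin = 5.
Column maxima: High → 5, Low → 6; minimax = 5.
Since maximin = minimax = 5, there is a saddle point and the value is 5.

5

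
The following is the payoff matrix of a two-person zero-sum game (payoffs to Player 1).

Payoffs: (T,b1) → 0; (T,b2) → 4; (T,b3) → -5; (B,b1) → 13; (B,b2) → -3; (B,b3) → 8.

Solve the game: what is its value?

17/20

Row minima: T → -5, B → -3; maximin = -3.
Column maxima: b1 → 13, b2 → 4, b3 → 8; minimax = 4.
-3 ≠ 4, so there is no saddle point; optimal play is mixed.
b1 is strictly dominated by b3 (it gives Player 1 strictly more in every row), so Player 2 never plays it.
On the remaining 2×2 (T, B vs b2, b3):
Let Player 1 play T with probability p. Expected payoff against b2: 4p + (-3)(1−p) = 7p − 3; against b3: (-5)p + 8(1−p) = −13p + 8.
Setting these equal: 7p − 3 = −13p + 8 ⇒ 20p = 11 ⇒ p = 11/20, and the value is (7)·(11/20) − 3 = 17/20.
For Player 2: with q = P(b2), equating T's and B's payoffs gives 9q − 5 = −11q + 8 ⇒ q = 13/20.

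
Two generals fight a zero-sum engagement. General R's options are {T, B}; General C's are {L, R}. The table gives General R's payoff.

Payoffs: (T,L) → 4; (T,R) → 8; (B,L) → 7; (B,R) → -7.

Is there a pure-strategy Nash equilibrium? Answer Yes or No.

Row minima: T → 4, B → -7; maximin = 4.
Column maxima: L → 7, R → 8; minimax = 7.
4 ≠ 7, so no pure-strategy equilibrium exists.

No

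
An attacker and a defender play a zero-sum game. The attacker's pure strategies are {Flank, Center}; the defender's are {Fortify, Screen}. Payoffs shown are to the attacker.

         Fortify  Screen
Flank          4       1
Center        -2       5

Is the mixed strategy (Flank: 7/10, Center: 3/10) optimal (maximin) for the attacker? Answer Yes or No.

Yes

Against Fortify this mix gives (7/10)·4 + (3/10)·(-2) = 11/5.
Against Screen this mix gives (7/10)·1 + (3/10)·5 = 11/5.
All of the defender's active replies (Fortify, Screen) yield 11/5, and no column does worse for the attacker. The mix makes the defender indifferent and guarantees 11/5, so it is optimal.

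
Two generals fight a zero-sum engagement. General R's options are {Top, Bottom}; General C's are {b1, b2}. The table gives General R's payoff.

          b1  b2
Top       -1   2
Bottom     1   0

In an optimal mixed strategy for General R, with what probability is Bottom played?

Row minima: Top → -1, Bottom → 0; maximin = 0.
Column maxima: b1 → 1, b2 → 2; minimax = 1.
0 ≠ 1, so there is no saddle point; optimal play is mixed.
Let General R play Top with probability p. Expected payoff against b1: (-1)p + 1(1−p) = −2p + 1; against b2: 2p + 0(1−p) = 2p.
Setting these equal: −2p + 1 = 2p ⇒ −4p = -1 ⇒ p = 1/4, and the value is (-2)·(1/4) + 1 = 1/2.
For General C: with q = P(b1), equating Top's and Bottom's payoffs gives −3q + 2 = q ⇒ q = 1/2.

3/4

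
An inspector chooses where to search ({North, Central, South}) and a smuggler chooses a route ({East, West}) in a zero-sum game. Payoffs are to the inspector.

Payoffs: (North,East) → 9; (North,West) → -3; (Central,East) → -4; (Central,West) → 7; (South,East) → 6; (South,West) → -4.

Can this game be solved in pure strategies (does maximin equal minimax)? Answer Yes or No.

Row minima: North → -3, Central → -4, South → -4; maximin = -3.
Column maxima: East → 9, West → 7; minimax = 7.
-3 ≠ 7, so no pure-strategy equilibrium exists.

No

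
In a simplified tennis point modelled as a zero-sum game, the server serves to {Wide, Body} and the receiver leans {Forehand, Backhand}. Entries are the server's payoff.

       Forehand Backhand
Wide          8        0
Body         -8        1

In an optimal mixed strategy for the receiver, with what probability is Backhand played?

Row minima: Wide → 0, Body → -8; maximin = 0.
Column maxima: Forehand → 8, Backhand → 1; minimax = 1.
0 ≠ 1, so there is no saddle point; optimal play is mixed.
Let the server play Wide with probability p. Expected payoff against Forehand: 8p + (-8)(1−p) = 16p − 8; against Backhand: 0p + 1(1−p) = −p + 1.
Setting these equal: 16p − 8 = −p + 1 ⇒ 17p = 9 ⇒ p = 9/17, and the value is (16)·(9/17) − 8 = 8/17.
For the receiver: with q = P(Forehand), equating Wide's and Body's payoffs gives 8q = −9q + 1 ⇒ q = 1/17.

16/17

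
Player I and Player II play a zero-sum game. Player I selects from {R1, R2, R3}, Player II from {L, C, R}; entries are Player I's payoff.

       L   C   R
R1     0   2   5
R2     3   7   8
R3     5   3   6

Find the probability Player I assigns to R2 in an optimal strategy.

Row minima: R1 → 0, R2 → 3, R3 → 3; maximin = 3.
Column maxima: L → 5, C → 7, R → 8; minimax = 5.
3 ≠ 5, so there is no saddle point; optimal play is mixed.
R1 is strictly dominated by R2, so Player I never plays it.
R is strictly dominated by L (it gives Player I strictly more in every row), so Player II never plays it.
On the remaining 2×2 (R2, R3 vs L, C):
Let Player I play R2 with probability p. Expected payoff against L: 3p + 5(1−p) = −2p + 5; against C: 7p + 3(1−p) = 4p + 3.
Setting these equal: −2p + 5 = 4p + 3 ⇒ −6p = -2 ⇒ p = 1/3, and the value is (-2)·(1/3) + 5 = 13/3.
For Player II: with q = P(L), equating R2's and R3's payoffs gives −4q + 7 = 2q + 3 ⇒ q = 2/3.

1/3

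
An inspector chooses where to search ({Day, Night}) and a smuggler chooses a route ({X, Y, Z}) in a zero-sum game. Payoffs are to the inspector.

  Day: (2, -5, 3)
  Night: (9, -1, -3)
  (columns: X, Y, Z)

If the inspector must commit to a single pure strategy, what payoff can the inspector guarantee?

Row minima: Day → -5, Night → -3.
The best of these is -3.

-3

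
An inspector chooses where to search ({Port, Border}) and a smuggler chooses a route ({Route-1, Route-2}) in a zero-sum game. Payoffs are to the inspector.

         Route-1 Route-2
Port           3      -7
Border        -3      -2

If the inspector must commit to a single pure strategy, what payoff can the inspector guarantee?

-3

Row minima: Port → -7, Border → -3.
The best of these is -3.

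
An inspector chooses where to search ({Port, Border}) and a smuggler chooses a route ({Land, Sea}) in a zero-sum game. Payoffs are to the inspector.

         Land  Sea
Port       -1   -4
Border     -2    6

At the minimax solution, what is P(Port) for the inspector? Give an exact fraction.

8/11

Row minima: Port → -4, Border → -2; maximin = -2.
Column maxima: Land → -1, Sea → 6; minimax = -1.
-2 ≠ -1, so there is no saddle point; optimal play is mixed.
Let the inspector play Port with probability p. Expected payoff against Land: (-1)p + (-2)(1−p) = p − 2; against Sea: (-4)p + 6(1−p) = −10p + 6.
Setting these equal: p − 2 = −10p + 6 ⇒ 11p = 8 ⇒ p = 8/11, and the value is (1)·(8/11) − 2 = -14/11.
For the smuggler: with q = P(Land), equating Port's and Border's payoffs gives 3q − 4 = −8q + 6 ⇒ q = 10/11.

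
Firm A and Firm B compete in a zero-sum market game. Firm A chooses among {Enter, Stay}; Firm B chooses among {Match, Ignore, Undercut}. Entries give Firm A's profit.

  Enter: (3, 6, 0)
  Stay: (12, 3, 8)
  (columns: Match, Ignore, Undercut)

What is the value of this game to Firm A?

Row minima: Enter → 0, Stay → 3; maximin = 3.
Column maxima: Match → 12, Ignore → 6, Undercut → 8; minimax = 6.
3 ≠ 6, so there is no saddle point; optimal play is mixed.
Match is strictly dominated by Undercut (it gives Firm A strictly more in every row), so Firm B never plays it.
On the remaining 2×2 (Enter, Stay vs Ignore, Undercut):
Let Firm A play Enter with probability p. Expected payoff against Ignore: 6p + 3(1−p) = 3p + 3; against Undercut: 0p + 8(1−p) = −8p + 8.
Setting these equal: 3p + 3 = −8p + 8 ⇒ 11p = 5 ⇒ p = 5/11, and the value is (3)·(5/11) + 3 = 48/11.
For Firm B: with q = P(Ignore), equating Enter's and Stay's payoffs gives 6q = −5q + 8 ⇒ q = 8/11.

48/11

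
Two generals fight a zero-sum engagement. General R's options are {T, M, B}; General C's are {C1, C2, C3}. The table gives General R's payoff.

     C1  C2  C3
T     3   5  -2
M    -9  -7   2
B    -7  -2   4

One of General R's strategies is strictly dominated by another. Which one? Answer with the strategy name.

M

B gives a strictly higher payoff than M against every column: -7 > -9, -2 > -7, 4 > 2.
So M is strictly dominated and General R never plays it.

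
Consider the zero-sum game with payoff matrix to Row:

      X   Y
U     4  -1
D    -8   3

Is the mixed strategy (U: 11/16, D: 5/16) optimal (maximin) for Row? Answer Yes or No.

Yes

Against X this mix gives (11/16)·4 + (5/16)·(-8) = 1/4.
Against Y this mix gives (11/16)·(-1) + (5/16)·3 = 1/4.
All of Column's active replies (X, Y) yield 1/4, and no column does worse for Row. The mix makes Column indifferent and guarantees 1/4, so it is optimal.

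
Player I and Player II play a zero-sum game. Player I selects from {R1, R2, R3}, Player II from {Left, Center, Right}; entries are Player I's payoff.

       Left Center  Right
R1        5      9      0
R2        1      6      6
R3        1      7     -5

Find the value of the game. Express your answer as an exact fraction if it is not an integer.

Row minima: R1 → 0, R2 → 1, R3 → -5; maximin = 1.
Column maxima: Left → 5, Center → 9, Right → 6; minimax = 5.
1 ≠ 5, so there is no saddle point; optimal play is mixed.
R3 is strictly dominated by R1, so Player I never plays it.
Center is strictly dominated by Left (it gives Player I strictly more in every row), so Player II never plays it.
On the remaining 2×2 (R1, R2 vs Left, Right):
Let Player I play R1 with probability p. Expected payoff against Left: 5p + 1(1−p) = 4p + 1; against Right: 0p + 6(1−p) = −6p + 6.
Setting these equal: 4p + 1 = −6p + 6 ⇒ 10p = 5 ⇒ p = 1/2, and the value is (4)·(1/2) + 1 = 3.
For Player II: with q = P(Left), equating R1's and R2's payoffs gives 5q = −5q + 6 ⇒ q = 3/5.

3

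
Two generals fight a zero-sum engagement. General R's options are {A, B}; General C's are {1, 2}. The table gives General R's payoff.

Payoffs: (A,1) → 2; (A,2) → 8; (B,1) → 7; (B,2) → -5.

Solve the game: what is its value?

Row minima: A → 2, B → -5; maximin = 2.
Column maxima: 1 → 7, 2 → 8; minimax = 7.
2 ≠ 7, so there is no saddle point; optimal play is mixed.
Let General R play A with probability p. Expected payoff against 1: 2p + 7(1−p) = −5p + 7; against 2: 8p + (-5)(1−p) = 13p − 5.
Setting these equal: −5p + 7 = 13p − 5 ⇒ −18p = -12 ⇒ p = 2/3, and the value is (-5)·(2/3) + 7 = 11/3.
For General C: with q = P(1), equating A's and B's payoffs gives −6q + 8 = 12q − 5 ⇒ q = 13/18.

11/3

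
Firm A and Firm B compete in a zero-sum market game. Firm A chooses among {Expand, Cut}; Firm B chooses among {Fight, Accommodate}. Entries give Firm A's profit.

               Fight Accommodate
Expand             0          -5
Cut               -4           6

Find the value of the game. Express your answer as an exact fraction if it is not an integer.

-4/3

Row minima: Expand → -5, Cut → -4; maximin = -4.
Column maxima: Fight → 0, Accommodate → 6; minimax = 0.
-4 ≠ 0, so there is no saddle point; optimal play is mixed.
Let Firm A play Expand with probability p. Expected payoff against Fight: 0p + (-4)(1−p) = 4p − 4; against Accommodate: (-5)p + 6(1−p) = −11p + 6.
Setting these equal: 4p − 4 = −11p + 6 ⇒ 15p = 10 ⇒ p = 2/3, and the value is (4)·(2/3) − 4 = -4/3.
For Firm B: with q = P(Fight), equating Expand's and Cut's payoffs gives 5q − 5 = −10q + 6 ⇒ q = 11/15.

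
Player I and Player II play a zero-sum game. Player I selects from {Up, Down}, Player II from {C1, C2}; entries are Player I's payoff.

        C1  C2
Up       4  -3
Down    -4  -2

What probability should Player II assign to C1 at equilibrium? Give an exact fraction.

Row minima: Up → -3, Down → -4; maximin = -3.
Column maxima: C1 → 4, C2 → -2; minimax = -2.
-3 ≠ -2, so there is no saddle point; optimal play is mixed.
Let Player I play Up with probability p. Expected payoff against C1: 4p + (-4)(1−p) = 8p − 4; against C2: (-3)p + (-2)(1−p) = −p − 2.
Setting these equal: 8p − 4 = −p − 2 ⇒ 9p = 2 ⇒ p = 2/9, and the value is (8)·(2/9) − 4 = -20/9.
For Player II: with q = P(C1), equating Up's and Down's payoffs gives 7q − 3 = −2q − 2 ⇒ q = 1/9.

1/9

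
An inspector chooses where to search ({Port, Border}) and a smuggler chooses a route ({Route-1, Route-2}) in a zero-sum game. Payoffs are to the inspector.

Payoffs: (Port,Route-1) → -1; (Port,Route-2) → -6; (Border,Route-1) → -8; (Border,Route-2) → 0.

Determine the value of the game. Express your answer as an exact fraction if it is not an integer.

-48/13

Row minima: Port → -6, Border → -8; maximin = -6.
Column maxima: Route-1 → -1, Route-2 → 0; minimax = -1.
-6 ≠ -1, so there is no saddle point; optimal play is mixed.
Let the inspector play Port with probability p. Expected payoff against Route-1: (-1)p + (-8)(1−p) = 7p − 8; against Route-2: (-6)p + 0(1−p) = −6p.
Setting these equal: 7p − 8 = −6p ⇒ 13p = 8 ⇒ p = 8/13, and the value is (7)·(8/13) − 8 = -48/13.
For the smuggler: with q = P(Route-1), equating Port's and Border's payoffs gives 5q − 6 = −8q ⇒ q = 6/13.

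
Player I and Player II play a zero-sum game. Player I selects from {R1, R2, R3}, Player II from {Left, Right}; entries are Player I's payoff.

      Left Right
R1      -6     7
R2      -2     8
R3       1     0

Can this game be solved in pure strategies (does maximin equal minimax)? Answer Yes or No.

No

Row minima: R1 → -6, R2 → -2, R3 → 0; maximin = 0.
Column maxima: Left → 1, Right → 8; minimax = 1.
0 ≠ 1, so no pure-strategy equilibrium exists.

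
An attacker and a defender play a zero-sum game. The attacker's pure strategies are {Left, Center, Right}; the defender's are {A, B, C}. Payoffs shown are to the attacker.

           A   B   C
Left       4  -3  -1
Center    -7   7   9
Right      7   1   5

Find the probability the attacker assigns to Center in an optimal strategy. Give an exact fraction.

Row minima: Left → -3, Center → -7, Right → 1; maximin = 1.
Column maxima: A → 7, B → 7, C → 9; minimax = 7.
1 ≠ 7, so there is no saddle point; optimal play is mixed.
Left is strictly dominated by Right, so the attacker never plays it.
C is strictly dominated by B (it gives the attacker strictly more in every row), so the defender never plays it.
On the remaining 2×2 (Center, Right vs A, B):
Let the attacker play Center with probability p. Expected payoff against A: (-7)p + 7(1−p) = −14p + 7; against B: 7p + 1(1−p) = 6p + 1.
Setting these equal: −14p + 7 = 6p + 1 ⇒ −20p = -6 ⇒ p = 3/10, and the value is (-14)·(3/10) + 7 = 14/5.
For the defender: with q = P(A), equating Center's and Right's payoffs gives −14q + 7 = 6q + 1 ⇒ q = 3/10.

3/10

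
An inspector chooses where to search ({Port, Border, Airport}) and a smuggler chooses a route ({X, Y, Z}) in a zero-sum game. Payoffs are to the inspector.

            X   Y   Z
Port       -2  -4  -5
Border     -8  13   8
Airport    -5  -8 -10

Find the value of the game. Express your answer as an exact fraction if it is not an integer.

-56/19

Row minima: Port → -5, Border → -8, Airport → -10; maximin = -5.
Column maxima: X → -2, Y → 13, Z → 8; minimax = -2.
-5 ≠ -2, so there is no saddle point; optimal play is mixed.
Airport is strictly dominated by Port, so the inspector never plays it.
Y is strictly dominated by Z (it gives the inspector strictly more in every row), so the smuggler never plays it.
On the remaining 2×2 (Port, Border vs X, Z):
Let the inspector play Port with probability p. Expected payoff against X: (-2)p + (-8)(1−p) = 6p − 8; against Z: (-5)p + 8(1−p) = −13p + 8.
Setting these equal: 6p − 8 = −13p + 8 ⇒ 19p = 16 ⇒ p = 16/19, and the value is (6)·(16/19) − 8 = -56/19.
For the smuggler: with q = P(X), equating Port's and Border's payoffs gives 3q − 5 = −16q + 8 ⇒ q = 13/19.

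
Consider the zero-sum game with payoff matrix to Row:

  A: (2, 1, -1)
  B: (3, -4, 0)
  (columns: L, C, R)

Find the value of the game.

-2/3

Row minima: A → -1, B → -4; maximin = -1.
Column maxima: L → 3, C → 1, R → 0; minimax = 0.
-1 ≠ 0, so there is no saddle point; optimal play is mixed.
L is strictly dominated by C (it gives Row strictly more in every row), so Column never plays it.
On the remaining 2×2 (A, B vs C, R):
Let Row play A with probability p. Expected payoff against C: 1p + (-4)(1−p) = 5p − 4; against R: (-1)p + 0(1−p) = −p.
Setting these equal: 5p − 4 = −p ⇒ 6p = 4 ⇒ p = 2/3, and the value is (5)·(2/3) − 4 = -2/3.
For Column: with q = P(C), equating A's and B's payoffs gives 2q − 1 = −4q ⇒ q = 1/6.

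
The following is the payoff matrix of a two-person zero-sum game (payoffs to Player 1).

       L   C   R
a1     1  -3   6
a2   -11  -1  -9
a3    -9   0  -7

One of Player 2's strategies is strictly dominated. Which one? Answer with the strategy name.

R

L holds Player 1's payoff strictly below R in every row: 1 < 6, -11 < -9, -9 < -7.
So R is strictly dominated for Player 2.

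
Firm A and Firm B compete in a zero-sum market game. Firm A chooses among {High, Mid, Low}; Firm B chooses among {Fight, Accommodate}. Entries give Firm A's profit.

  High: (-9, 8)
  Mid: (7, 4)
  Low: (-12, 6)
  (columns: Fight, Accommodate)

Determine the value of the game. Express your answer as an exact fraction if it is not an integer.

23/5

Row minima: High → -9, Mid → 4, Low → -12; maximin = 4.
Column maxima: Fight → 7, Accommodate → 8; minimax = 7.
4 ≠ 7, so there is no saddle point; optimal play is mixed.
Low is strictly dominated by High, so Firm A never plays it.
On the remaining 2×2 (High, Mid vs Fight, Accommodate):
Let Firm A play High with probability p. Expected payoff against Fight: (-9)p + 7(1−p) = −16p + 7; against Accommodate: 8p + 4(1−p) = 4p + 4.
Setting these equal: −16p + 7 = 4p + 4 ⇒ −20p = -3 ⇒ p = 3/20, and the value is (-16)·(3/20) + 7 = 23/5.
For Firm B: with q = P(Fight), equating High's and Mid's payoffs gives −17q + 8 = 3q + 4 ⇒ q = 1/5.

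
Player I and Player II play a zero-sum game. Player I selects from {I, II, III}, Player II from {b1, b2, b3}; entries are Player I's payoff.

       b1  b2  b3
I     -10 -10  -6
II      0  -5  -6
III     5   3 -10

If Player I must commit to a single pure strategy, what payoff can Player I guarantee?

-6

Row minima: I → -10, II → -6, III → -10.
The best of these is -6.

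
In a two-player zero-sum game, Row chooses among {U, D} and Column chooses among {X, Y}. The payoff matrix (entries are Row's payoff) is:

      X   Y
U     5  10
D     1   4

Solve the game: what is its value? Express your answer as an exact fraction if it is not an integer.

Row minima: U → 5, D → 1; maximin = 5.
Column maxima: X → 5, Y → 10; minimax = 5.
Since maximin = minimax = 5, there is a saddle point and the value is 5.

5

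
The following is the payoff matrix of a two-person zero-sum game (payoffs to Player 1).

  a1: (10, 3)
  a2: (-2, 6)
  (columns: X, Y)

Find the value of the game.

22/5

Row minima: a1 → 3, a2 → -2; maximin = 3.
Column maxima: X → 10, Y → 6; minimax = 6.
3 ≠ 6, so there is no saddle point; optimal play is mixed.
Let Player 1 play a1 with probability p. Expected payoff against X: 10p + (-2)(1−p) = 12p − 2; against Y: 3p + 6(1−p) = −3p + 6.
Setting these equal: 12p − 2 = −3p + 6 ⇒ 15p = 8 ⇒ p = 8/15, and the value is (12)·(8/15) − 2 = 22/5.
For Player 2: with q = P(X), equating a1's and a2's payoffs gives 7q + 3 = −8q + 6 ⇒ q = 1/5.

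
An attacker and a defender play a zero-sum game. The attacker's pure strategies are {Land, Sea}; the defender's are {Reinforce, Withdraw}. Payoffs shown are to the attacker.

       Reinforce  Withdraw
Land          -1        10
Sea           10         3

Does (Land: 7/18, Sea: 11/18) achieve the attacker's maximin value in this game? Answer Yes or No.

Yes

Against Reinforce this mix gives (7/18)·(-1) + (11/18)·10 = 103/18.
Against Withdraw this mix gives (7/18)·10 + (11/18)·3 = 103/18.
All of the defender's active replies (Reinforce, Withdraw) yield 103/18, and no column does worse for the attacker. The mix makes the defender indifferent and guarantees 103/18, so it is optimal.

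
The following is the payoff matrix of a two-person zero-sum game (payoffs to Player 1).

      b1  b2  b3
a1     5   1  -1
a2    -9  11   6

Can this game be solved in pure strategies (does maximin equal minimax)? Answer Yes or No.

No

Row minima: a1 → -1, a2 → -9; maximin = -1.
Column maxima: b1 → 5, b2 → 11, b3 → 6; minimax = 5.
-1 ≠ 5, so no pure-strategy equilibrium exists.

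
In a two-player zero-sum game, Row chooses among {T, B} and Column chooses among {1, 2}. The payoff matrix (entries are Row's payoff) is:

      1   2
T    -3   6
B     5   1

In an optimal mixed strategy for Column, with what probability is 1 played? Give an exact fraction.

Row minima: T → -3, B → 1; maximin = 1.
Column maxima: 1 → 5, 2 → 6; minimax = 5.
1 ≠ 5, so there is no saddle point; optimal play is mixed.
Let Row play T with probability p. Expected payoff against 1: (-3)p + 5(1−p) = −8p + 5; against 2: 6p + 1(1−p) = 5p + 1.
Setting these equal: −8p + 5 = 5p + 1 ⇒ −13p = -4 ⇒ p = 4/13, and the value is (-8)·(4/13) + 5 = 33/13.
For Column: with q = P(1), equating T's and B's payoffs gives −9q + 6 = 4q + 1 ⇒ q = 5/13.

5/13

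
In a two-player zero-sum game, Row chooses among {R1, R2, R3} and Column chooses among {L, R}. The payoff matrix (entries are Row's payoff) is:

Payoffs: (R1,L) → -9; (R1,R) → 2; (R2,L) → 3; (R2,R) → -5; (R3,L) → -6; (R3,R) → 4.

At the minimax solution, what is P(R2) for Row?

5/9

Row minima: R1 → -9, R2 → -5, R3 → -6; maximin = -5.
Column maxima: L → 3, R → 4; minimax = 3.
-5 ≠ 3, so there is no saddle point; optimal play is mixed.
R1 is strictly dominated by R3, so Row never plays it.
On the remaining 2×2 (R2, R3 vs L, R):
Let Row play R2 with probability p. Expected payoff against L: 3p + (-6)(1−p) = 9p − 6; against R: (-5)p + 4(1−p) = −9p + 4.
Setting these equal: 9p − 6 = −9p + 4 ⇒ 18p = 10 ⇒ p = 5/9, and the value is (9)·(5/9) − 6 = -1.
For Column: with q = P(L), equating R2's and R3's payoffs gives 8q − 5 = −10q + 4 ⇒ q = 1/2.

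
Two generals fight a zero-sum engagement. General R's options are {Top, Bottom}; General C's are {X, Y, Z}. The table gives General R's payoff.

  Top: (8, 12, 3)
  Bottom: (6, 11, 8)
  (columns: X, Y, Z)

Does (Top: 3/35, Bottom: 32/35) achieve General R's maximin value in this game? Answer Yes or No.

No

Against X this mix gives (3/35)·8 + (32/35)·6 = 216/35.
Against Y this mix gives (3/35)·12 + (32/35)·11 = 388/35.
Against Z this mix gives (3/35)·3 + (32/35)·8 = 53/7.
General C will play X, holding General R to 216/35. Shifting weight toward the row that does better against X would raise this floor (the equalizing mix achieves 46/7 against both X and Z), so the proposed strategy is not optimal.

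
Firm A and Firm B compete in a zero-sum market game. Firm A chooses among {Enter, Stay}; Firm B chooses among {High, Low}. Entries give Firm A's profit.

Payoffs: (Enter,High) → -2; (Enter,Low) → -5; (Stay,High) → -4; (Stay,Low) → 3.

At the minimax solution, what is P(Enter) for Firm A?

7/10

Row minima: Enter → -5, Stay → -4; maximin = -4.
Column maxima: High → -2, Low → 3; minimax = -2.
-4 ≠ -2, so there is no saddle point; optimal play is mixed.
Let Firm A play Enter with probability p. Expected payoff against High: (-2)p + (-4)(1−p) = 2p − 4; against Low: (-5)p + 3(1−p) = −8p + 3.
Setting these equal: 2p − 4 = −8p + 3 ⇒ 10p = 7 ⇒ p = 7/10, and the value is (2)·(7/10) − 4 = -13/5.
For Firm B: with q = P(High), equating Enter's and Stay's payoffs gives 3q − 5 = −7q + 3 ⇒ q = 4/5.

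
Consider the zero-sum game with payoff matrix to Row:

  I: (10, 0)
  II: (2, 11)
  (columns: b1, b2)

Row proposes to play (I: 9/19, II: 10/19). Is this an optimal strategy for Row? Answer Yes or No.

Against b1 this mix gives (9/19)·10 + (10/19)·2 = 110/19.
Against b2 this mix gives (9/19)·0 + (10/19)·11 = 110/19.
All of Column's active replies (b1, b2) yield 110/19, and no column does worse for Row. The mix makes Column indifferent and guarantees 110/19, so it is optimal.

Yes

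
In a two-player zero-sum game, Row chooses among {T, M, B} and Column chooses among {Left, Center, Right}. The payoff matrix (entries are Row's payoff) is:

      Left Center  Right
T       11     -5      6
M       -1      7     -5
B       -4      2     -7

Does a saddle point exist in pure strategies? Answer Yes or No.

No

Row minima: T → -5, M → -5, B → -7; maximin = -5.
Column maxima: Left → 11, Center → 7, Right → 6; minimax = 6.
-5 ≠ 6, so no pure-strategy equilibrium exists.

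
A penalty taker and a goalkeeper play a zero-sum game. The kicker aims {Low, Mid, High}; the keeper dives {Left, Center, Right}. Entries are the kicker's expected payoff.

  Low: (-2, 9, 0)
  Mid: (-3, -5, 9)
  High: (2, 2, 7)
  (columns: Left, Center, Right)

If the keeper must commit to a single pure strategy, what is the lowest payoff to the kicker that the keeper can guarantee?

2

Column maxima: Left → 2, Center → 9, Right → 9.
The smallest of these is 2.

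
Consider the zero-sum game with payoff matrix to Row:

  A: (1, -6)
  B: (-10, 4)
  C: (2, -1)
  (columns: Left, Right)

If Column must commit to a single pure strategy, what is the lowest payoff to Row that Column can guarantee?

2

Column maxima: Left → 2, Right → 4.
The smallest of these is 2.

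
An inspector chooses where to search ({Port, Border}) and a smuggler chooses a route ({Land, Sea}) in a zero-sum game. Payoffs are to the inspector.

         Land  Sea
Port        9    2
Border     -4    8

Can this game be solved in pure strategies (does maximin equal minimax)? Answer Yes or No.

Row minima: Port → 2, Border → -4; maximin = 2.
Column maxima: Land → 9, Sea → 8; minimax = 8.
2 ≠ 8, so no pure-strategy equilibrium exists.

No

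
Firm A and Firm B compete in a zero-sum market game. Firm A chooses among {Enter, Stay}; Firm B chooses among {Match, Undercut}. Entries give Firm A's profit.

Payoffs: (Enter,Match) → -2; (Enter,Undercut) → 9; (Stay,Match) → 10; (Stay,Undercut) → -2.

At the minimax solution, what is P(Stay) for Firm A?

11/23

Row minima: Enter → -2, Stay → -2; maximin = -2.
Column maxima: Match → 10, Undercut → 9; minimax = 9.
-2 ≠ 9, so there is no saddle point; optimal play is mixed.
Let Firm A play Enter with probability p. Expected payoff against Match: (-2)p + 10(1−p) = −12p + 10; against Undercut: 9p + (-2)(1−p) = 11p − 2.
Setting these equal: −12p + 10 = 11p − 2 ⇒ −23p = -12 ⇒ p = 12/23, and the value is (-12)·(12/23) + 10 = 86/23.
For Firm B: with q = P(Match), equating Enter's and Stay's payoffs gives −11q + 9 = 12q − 2 ⇒ q = 11/23.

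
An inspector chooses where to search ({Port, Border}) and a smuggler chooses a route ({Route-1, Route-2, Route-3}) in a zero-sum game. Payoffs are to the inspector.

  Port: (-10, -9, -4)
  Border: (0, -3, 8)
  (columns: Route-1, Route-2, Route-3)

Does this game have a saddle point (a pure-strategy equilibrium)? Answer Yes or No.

Yes

Row minima: Port → -10, Border → -3; maximin = -3.
Column maxima: Route-1 → 0, Route-2 → -3, Route-3 → 8; minimax = -3.
maximin = minimax = -3, so a saddle point exists.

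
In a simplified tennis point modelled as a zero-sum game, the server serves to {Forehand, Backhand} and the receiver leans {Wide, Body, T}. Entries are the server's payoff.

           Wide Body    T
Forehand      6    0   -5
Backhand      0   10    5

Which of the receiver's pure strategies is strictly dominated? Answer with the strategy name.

Body

T holds the server's payoff strictly below Body in every row: -5 < 0, 5 < 10.
So Body is strictly dominated for the receiver.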